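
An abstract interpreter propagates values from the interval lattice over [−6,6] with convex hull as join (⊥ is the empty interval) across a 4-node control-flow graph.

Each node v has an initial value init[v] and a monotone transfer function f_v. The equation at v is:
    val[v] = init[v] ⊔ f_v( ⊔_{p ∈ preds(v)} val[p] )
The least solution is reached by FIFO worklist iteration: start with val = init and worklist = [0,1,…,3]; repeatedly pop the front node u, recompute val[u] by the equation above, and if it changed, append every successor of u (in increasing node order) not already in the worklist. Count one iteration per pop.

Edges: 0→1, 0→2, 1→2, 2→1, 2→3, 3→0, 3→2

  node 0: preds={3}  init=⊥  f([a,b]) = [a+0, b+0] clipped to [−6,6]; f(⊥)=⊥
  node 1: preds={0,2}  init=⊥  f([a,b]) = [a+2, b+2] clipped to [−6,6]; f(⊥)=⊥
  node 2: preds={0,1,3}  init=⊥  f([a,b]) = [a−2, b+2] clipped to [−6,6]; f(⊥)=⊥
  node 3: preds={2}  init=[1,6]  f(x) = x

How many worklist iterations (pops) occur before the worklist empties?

Trace (21 dequeues):
  [1] u=0 | in [1,6] | out [1,6] | prev ⊥ | push {}
  [2] u=1 | in [1,6] | out [3,6] | prev ⊥ | push {}
  [3] u=2 | in [1,6] | out [-1,6] | prev ⊥ | push {1}
  [4] u=3 | in [-1,6] | out [-1,6] | prev [1,6] | push {0,2}
  [5] u=1 | in [-1,6] | out [1,6] | prev [3,6] | push {}
  [6] u=0 | in [-1,6] | out [-1,6] | prev [1,6] | push {1}
  [7] u=2 | in [-1,6] | out [-3,6] | prev [-1,6] | push {3}
  [8] u=1 | in [-3,6] | out [-1,6] | prev [1,6] | push {2}
  [9] u=3 | in [-3,6] | out [-3,6] | prev [-1,6] | push {0}
  [10] u=2 | in [-3,6] | out [-5,6] | prev [-3,6] | push {1,3}
  [11] u=0 | in [-3,6] | out [-3,6] | prev [-1,6] | push {2}
  [12] u=1 | in [-5,6] | out [-3,6] | prev [-1,6] | push {}
  [13] u=3 | in [-5,6] | out [-5,6] | prev [-3,6] | push {0}
  [14] u=2 | in [-5,6] | out [-6,6] | prev [-5,6] | push {1,3}
  [15] u=0 | in [-5,6] | out [-5,6] | prev [-3,6] | push {2}
  [16] u=1 | in [-6,6] | out [-4,6] | prev [-3,6] | push {}
  [17] u=3 | in [-6,6] | out [-6,6] | prev [-5,6] | push {0}
  [18] u=2 | in [-6,6] | out [-6,6] | ==
  [19] u=0 | in [-6,6] | out [-6,6] | prev [-5,6] | push {1,2}
  [20] u=1 | in [-6,6] | out [-4,6] | ==
  [21] u=2 | in [-6,6] | out [-6,6] | ==

Converged values:
  [0] [-6,6]
  [1] [-4,6]
  [2] [-6,6]
  [3] [-6,6]

21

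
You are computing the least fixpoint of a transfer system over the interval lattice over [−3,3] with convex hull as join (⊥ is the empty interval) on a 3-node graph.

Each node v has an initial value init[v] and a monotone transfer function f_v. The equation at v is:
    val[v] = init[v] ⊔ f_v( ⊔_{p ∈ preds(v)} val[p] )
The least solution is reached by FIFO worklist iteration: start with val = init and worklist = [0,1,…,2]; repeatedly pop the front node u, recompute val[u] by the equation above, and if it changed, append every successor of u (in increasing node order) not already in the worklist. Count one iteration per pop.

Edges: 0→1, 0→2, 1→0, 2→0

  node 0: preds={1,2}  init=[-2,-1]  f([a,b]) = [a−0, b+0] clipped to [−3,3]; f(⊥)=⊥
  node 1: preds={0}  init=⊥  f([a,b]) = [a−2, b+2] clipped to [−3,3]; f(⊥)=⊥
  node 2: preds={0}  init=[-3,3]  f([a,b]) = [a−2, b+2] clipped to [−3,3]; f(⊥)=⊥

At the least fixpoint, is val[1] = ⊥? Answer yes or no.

Iteration log — 4 steps:
  step 1. node 0  ⊔preds=[-3,3]  new=[-3,3]  old=[-2,-1]  +wl: 
  step 2. node 1  ⊔preds=[-3,3]  new=[-3,3]  old=⊥  +wl: 0
  step 3. node 2  ⊔preds=[-3,3]  new=[-3,3]  stable
  step 4. node 0  ⊔preds=[-3,3]  new=[-3,3]  stable

Least fixpoint reached:
  node 0: [-3,3]
  node 1: [-3,3]
  node 2: [-3,3]

no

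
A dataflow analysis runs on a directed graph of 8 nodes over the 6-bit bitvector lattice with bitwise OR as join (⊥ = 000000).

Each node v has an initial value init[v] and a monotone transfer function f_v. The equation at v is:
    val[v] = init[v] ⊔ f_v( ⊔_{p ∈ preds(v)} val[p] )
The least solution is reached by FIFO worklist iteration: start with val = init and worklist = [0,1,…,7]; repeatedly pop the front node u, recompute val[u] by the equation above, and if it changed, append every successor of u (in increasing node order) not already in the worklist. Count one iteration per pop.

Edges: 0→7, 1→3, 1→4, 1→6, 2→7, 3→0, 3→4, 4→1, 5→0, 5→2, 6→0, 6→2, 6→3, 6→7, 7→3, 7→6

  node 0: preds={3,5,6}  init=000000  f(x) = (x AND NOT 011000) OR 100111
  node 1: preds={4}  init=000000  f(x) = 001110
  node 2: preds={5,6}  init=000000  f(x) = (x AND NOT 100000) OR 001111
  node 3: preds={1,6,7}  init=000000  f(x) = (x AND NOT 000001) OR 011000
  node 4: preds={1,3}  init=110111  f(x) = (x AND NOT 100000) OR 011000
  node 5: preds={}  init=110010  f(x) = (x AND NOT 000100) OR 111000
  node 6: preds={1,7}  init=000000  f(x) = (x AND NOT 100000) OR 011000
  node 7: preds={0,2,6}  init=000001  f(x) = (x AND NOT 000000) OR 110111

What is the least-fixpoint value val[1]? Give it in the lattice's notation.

Iteration log — 15 steps:
  step 1. node 0  ⊔preds=110010  new=100111  old=000000  +wl: 
  step 2. node 1  ⊔preds=110111  new=001110  old=000000  +wl: 
  step 3. node 2  ⊔preds=110010  new=011111  old=000000  +wl: 
  step 4. node 3  ⊔preds=001111  new=011110  old=000000  +wl: 0
  step 5. node 4  ⊔preds=011110  new=111111  old=110111  +wl: 1
  step 6. node 5  ⊔preds=000000  new=111010  old=110010  +wl: 2
  step 7. node 6  ⊔preds=001111  new=011111  old=000000  +wl: 3
  step 8. node 7  ⊔preds=111111  new=111111  old=000001  +wl: 6
  step 9. node 0  ⊔preds=111111  new=100111  stable
  step 10. node 1  ⊔preds=111111  new=001110  stable
  step 11. node 2  ⊔preds=111111  new=011111  stable
  step 12. node 3  ⊔preds=111111  new=111110  old=011110  +wl: 0,4
  step 13. node 6  ⊔preds=111111  new=011111  stable
  step 14. node 0  ⊔preds=111111  new=100111  stable
  step 15. node 4  ⊔preds=111110  new=111111  stable

Least fixpoint reached:
  node 0: 100111
  node 1: 001110
  node 2: 011111
  node 3: 111110
  node 4: 111111
  node 5: 111010
  node 6: 011111
  node 7: 111111

001110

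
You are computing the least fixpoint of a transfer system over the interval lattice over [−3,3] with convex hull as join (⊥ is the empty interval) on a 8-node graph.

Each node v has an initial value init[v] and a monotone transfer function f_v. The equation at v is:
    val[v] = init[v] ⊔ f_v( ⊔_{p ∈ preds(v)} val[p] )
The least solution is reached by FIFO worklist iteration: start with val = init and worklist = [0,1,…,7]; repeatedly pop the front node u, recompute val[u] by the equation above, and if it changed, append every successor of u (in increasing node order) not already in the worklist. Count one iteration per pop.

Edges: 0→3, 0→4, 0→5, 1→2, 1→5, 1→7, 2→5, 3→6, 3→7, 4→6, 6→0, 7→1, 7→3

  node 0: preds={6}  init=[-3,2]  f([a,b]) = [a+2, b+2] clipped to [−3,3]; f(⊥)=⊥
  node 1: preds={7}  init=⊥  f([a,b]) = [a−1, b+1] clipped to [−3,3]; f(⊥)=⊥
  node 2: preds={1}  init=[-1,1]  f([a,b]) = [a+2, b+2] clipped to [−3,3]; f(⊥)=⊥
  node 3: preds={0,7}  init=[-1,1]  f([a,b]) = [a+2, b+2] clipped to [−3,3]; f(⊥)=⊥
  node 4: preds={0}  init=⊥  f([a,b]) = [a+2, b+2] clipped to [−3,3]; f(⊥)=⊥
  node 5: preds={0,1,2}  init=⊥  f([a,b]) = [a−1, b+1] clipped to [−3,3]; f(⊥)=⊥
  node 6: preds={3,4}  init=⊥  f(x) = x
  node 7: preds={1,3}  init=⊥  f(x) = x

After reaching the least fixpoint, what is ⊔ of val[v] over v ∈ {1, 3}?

Worklist (23 pops):
  #1 pop 0: in=⊥ → [-3,2] (no change)
  #2 pop 1: in=⊥ → ⊥ (no change)
  #3 pop 2: in=⊥ → [-1,1] (no change)
  #4 pop 3: in=[-3,2] → [-1,3] (was [-1,1]); enqueue []
  #5 pop 4: in=[-3,2] → [-1,3] (was ⊥); enqueue []
  #6 pop 5: in=[-3,2] → [-3,3] (was ⊥); enqueue []
  #7 pop 6: in=[-1,3] → [-1,3] (was ⊥); enqueue [0]
  #8 pop 7: in=[-1,3] → [-1,3] (was ⊥); enqueue [1,3]
  #9 pop 0: in=[-1,3] → [-3,3] (was [-3,2]); enqueue [4,5]
  #10 pop 1: in=[-1,3] → [-2,3] (was ⊥); enqueue [2,7]
  #11 pop 3: in=[-3,3] → [-1,3] (no change)
  #12 pop 4: in=[-3,3] → [-1,3] (no change)
  #13 pop 5: in=[-3,3] → [-3,3] (no change)
  #14 pop 2: in=[-2,3] → [-1,3] (was [-1,1]); enqueue [5]
  #15 pop 7: in=[-2,3] → [-2,3] (was [-1,3]); enqueue [1,3]
  #16 pop 5: in=[-3,3] → [-3,3] (no change)
  #17 pop 1: in=[-2,3] → [-3,3] (was [-2,3]); enqueue [2,5,7]
  #18 pop 3: in=[-3,3] → [-1,3] (no change)
  #19 pop 2: in=[-3,3] → [-1,3] (no change)
  #20 pop 5: in=[-3,3] → [-3,3] (no change)
  #21 pop 7: in=[-3,3] → [-3,3] (was [-2,3]); enqueue [1,3]
  #22 pop 1: in=[-3,3] → [-3,3] (no change)
  #23 pop 3: in=[-3,3] → [-1,3] (no change)

Fixpoint:
  val[0] = [-3,3]
  val[1] = [-3,3]
  val[2] = [-1,3]
  val[3] = [-1,3]
  val[4] = [-1,3]
  val[5] = [-3,3]
  val[6] = [-1,3]
  val[7] = [-3,3]

[-3,3]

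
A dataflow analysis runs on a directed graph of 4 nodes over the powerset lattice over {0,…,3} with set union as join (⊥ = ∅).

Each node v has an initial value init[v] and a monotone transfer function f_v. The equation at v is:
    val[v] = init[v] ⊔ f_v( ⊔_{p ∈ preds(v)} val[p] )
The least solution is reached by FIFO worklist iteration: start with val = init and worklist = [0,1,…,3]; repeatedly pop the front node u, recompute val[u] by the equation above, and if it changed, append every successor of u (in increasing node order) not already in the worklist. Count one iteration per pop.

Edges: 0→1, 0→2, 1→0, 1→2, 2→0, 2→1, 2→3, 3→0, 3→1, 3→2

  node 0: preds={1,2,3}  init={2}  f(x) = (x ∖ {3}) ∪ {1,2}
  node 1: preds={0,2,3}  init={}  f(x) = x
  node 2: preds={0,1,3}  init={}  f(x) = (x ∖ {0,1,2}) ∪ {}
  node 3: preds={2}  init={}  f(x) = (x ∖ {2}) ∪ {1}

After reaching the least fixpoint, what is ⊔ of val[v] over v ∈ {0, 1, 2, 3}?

Iteration log — 7 steps:
  step 1. node 0  ⊔preds={}  new={1,2}  old={2}  +wl: 
  step 2. node 1  ⊔preds={1,2}  new={1,2}  old={}  +wl: 0
  step 3. node 2  ⊔preds={1,2}  new={}  stable
  step 4. node 3  ⊔preds={}  new={1}  old={}  +wl: 1,2
  step 5. node 0  ⊔preds={1,2}  new={1,2}  stable
  step 6. node 1  ⊔preds={1,2}  new={1,2}  stable
  step 7. node 2  ⊔preds={1,2}  new={}  stable

Least fixpoint reached:
  node 0: {1,2}
  node 1: {1,2}
  node 2: {}
  node 3: {1}

{1,2}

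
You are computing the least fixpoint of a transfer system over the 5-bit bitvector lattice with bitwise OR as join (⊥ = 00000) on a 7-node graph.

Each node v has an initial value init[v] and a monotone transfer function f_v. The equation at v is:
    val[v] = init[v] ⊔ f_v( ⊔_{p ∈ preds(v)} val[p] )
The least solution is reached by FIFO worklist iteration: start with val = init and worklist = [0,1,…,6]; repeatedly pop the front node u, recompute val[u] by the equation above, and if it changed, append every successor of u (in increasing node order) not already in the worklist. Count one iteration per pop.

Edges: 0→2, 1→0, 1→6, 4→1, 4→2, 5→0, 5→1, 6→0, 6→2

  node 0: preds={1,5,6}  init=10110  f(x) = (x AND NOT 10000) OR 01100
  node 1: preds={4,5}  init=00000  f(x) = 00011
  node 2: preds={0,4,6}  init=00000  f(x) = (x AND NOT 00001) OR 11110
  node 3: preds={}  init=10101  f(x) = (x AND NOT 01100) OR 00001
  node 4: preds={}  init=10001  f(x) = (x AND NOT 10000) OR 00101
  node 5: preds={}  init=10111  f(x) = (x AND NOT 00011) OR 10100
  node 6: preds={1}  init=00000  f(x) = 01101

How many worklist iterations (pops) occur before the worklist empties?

10

Worklist (10 pops):
  #1 pop 0: in=10111 → 11111 (was 10110); enqueue []
  #2 pop 1: in=10111 → 00011 (was 00000); enqueue [0]
  #3 pop 2: in=11111 → 11110 (was 00000); enqueue []
  #4 pop 3: in=00000 → 10101 (no change)
  #5 pop 4: in=00000 → 10101 (was 10001); enqueue [1,2]
  #6 pop 5: in=00000 → 10111 (no change)
  #7 pop 6: in=00011 → 01101 (was 00000); enqueue []
  #8 pop 0: in=11111 → 11111 (no change)
  #9 pop 1: in=10111 → 00011 (no change)
  #10 pop 2: in=11111 → 11110 (no change)

Fixpoint:
  val[0] = 11111
  val[1] = 00011
  val[2] = 11110
  val[3] = 10101
  val[4] = 10101
  val[5] = 10111
  val[6] = 01101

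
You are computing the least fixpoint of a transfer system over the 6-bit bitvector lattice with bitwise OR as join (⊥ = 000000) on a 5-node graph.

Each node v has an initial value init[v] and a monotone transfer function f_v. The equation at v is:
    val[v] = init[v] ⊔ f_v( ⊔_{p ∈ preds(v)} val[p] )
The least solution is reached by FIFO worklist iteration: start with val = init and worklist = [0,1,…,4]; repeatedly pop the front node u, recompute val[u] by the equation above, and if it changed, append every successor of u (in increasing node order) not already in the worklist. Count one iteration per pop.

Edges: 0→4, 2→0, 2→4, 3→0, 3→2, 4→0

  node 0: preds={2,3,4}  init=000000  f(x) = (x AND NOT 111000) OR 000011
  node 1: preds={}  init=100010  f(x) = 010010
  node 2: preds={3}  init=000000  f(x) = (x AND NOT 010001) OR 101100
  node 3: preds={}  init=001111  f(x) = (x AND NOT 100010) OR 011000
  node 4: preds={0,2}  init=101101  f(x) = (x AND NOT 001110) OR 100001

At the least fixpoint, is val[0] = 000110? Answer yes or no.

no

Worklist (7 pops):
  #1 pop 0: in=101111 → 000111 (was 000000); enqueue []
  #2 pop 1: in=000000 → 110010 (was 100010); enqueue []
  #3 pop 2: in=001111 → 101110 (was 000000); enqueue [0]
  #4 pop 3: in=000000 → 011111 (was 001111); enqueue [2]
  #5 pop 4: in=101111 → 101101 (no change)
  #6 pop 0: in=111111 → 000111 (no change)
  #7 pop 2: in=011111 → 101110 (no change)

Fixpoint:
  val[0] = 000111
  val[1] = 110010
  val[2] = 101110
  val[3] = 011111
  val[4] = 101101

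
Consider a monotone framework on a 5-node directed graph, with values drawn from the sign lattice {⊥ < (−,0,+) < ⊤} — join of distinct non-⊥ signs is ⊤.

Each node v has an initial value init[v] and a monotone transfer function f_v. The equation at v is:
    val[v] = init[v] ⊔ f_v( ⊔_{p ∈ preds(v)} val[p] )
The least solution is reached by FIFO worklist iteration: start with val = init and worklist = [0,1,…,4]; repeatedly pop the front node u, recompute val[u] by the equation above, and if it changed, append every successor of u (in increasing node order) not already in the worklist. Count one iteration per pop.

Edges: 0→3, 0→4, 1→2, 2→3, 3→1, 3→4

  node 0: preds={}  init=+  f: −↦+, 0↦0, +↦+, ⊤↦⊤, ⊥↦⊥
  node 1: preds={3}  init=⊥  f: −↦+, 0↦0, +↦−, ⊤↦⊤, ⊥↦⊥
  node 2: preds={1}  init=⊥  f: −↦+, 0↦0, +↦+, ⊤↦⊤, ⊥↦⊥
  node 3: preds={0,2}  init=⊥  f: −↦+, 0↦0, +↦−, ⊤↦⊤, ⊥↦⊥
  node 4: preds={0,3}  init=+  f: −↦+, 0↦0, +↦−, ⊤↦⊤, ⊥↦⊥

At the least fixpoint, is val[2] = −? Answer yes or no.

no

Iteration log — 8 steps:
  step 1. node 0  ⊔preds=⊥  new=+  stable
  step 2. node 1  ⊔preds=⊥  new=⊥  stable
  step 3. node 2  ⊔preds=⊥  new=⊥  stable
  step 4. node 3  ⊔preds=+  new=−  old=⊥  +wl: 1
  step 5. node 4  ⊔preds=⊤  new=⊤  old=+  +wl: 
  step 6. node 1  ⊔preds=−  new=+  old=⊥  +wl: 2
  step 7. node 2  ⊔preds=+  new=+  old=⊥  +wl: 3
  step 8. node 3  ⊔preds=+  new=−  stable

Least fixpoint reached:
  node 0: +
  node 1: +
  node 2: +
  node 3: −
  node 4: ⊤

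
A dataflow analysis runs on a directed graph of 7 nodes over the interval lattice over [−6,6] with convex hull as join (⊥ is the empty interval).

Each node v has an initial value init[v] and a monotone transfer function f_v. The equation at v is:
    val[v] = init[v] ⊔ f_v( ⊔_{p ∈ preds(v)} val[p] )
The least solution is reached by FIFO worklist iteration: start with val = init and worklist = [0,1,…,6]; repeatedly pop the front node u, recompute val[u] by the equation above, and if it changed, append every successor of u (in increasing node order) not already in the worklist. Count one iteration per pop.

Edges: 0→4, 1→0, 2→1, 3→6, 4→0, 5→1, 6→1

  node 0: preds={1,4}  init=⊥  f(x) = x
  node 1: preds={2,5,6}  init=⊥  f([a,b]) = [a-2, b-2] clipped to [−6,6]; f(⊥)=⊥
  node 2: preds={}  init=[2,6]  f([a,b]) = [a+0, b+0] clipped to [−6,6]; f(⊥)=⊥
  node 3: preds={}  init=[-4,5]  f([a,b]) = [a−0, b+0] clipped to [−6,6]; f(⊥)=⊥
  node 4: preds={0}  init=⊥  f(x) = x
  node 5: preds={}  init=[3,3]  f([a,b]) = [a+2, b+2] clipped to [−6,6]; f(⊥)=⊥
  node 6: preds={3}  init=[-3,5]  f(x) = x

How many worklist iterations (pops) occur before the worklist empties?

Iteration log — 13 steps:
  step 1. node 0  ⊔preds=⊥  new=⊥  stable
  step 2. node 1  ⊔preds=[-3,6]  new=[-5,4]  old=⊥  +wl: 0
  step 3. node 2  ⊔preds=⊥  new=[2,6]  stable
  step 4. node 3  ⊔preds=⊥  new=[-4,5]  stable
  step 5. node 4  ⊔preds=⊥  new=⊥  stable
  step 6. node 5  ⊔preds=⊥  new=[3,3]  stable
  step 7. node 6  ⊔preds=[-4,5]  new=[-4,5]  old=[-3,5]  +wl: 1
  step 8. node 0  ⊔preds=[-5,4]  new=[-5,4]  old=⊥  +wl: 4
  step 9. node 1  ⊔preds=[-4,6]  new=[-6,4]  old=[-5,4]  +wl: 0
  step 10. node 4  ⊔preds=[-5,4]  new=[-5,4]  old=⊥  +wl: 
  step 11. node 0  ⊔preds=[-6,4]  new=[-6,4]  old=[-5,4]  +wl: 4
  step 12. node 4  ⊔preds=[-6,4]  new=[-6,4]  old=[-5,4]  +wl: 0
  step 13. node 0  ⊔preds=[-6,4]  new=[-6,4]  stable

Least fixpoint reached:
  node 0: [-6,4]
  node 1: [-6,4]
  node 2: [2,6]
  node 3: [-4,5]
  node 4: [-6,4]
  node 5: [3,3]
  node 6: [-4,5]

13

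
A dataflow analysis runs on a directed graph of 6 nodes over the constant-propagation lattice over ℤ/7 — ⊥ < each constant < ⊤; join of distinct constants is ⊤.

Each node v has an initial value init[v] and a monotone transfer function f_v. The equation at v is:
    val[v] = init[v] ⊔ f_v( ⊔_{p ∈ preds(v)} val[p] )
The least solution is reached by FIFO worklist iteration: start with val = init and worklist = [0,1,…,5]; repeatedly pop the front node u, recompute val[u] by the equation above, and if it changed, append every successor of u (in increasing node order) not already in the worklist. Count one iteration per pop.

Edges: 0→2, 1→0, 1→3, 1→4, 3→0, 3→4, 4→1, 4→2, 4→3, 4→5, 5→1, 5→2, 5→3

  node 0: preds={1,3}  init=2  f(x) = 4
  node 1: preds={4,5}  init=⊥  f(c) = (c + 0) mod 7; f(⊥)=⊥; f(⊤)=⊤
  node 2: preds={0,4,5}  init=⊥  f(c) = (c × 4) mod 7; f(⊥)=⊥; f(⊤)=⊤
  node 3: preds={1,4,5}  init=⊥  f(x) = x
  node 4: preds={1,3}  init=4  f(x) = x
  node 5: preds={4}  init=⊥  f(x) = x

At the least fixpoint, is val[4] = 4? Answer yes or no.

Worklist (10 pops):
  #1 pop 0: in=⊥ → ⊤ (was 2); enqueue []
  #2 pop 1: in=4 → 4 (was ⊥); enqueue [0]
  #3 pop 2: in=⊤ → ⊤ (was ⊥); enqueue []
  #4 pop 3: in=4 → 4 (was ⊥); enqueue []
  #5 pop 4: in=4 → 4 (no change)
  #6 pop 5: in=4 → 4 (was ⊥); enqueue [1,2,3]
  #7 pop 0: in=4 → ⊤ (no change)
  #8 pop 1: in=4 → 4 (no change)
  #9 pop 2: in=⊤ → ⊤ (no change)
  #10 pop 3: in=4 → 4 (no change)

Fixpoint:
  val[0] = ⊤
  val[1] = 4
  val[2] = ⊤
  val[3] = 4
  val[4] = 4
  val[5] = 4

yes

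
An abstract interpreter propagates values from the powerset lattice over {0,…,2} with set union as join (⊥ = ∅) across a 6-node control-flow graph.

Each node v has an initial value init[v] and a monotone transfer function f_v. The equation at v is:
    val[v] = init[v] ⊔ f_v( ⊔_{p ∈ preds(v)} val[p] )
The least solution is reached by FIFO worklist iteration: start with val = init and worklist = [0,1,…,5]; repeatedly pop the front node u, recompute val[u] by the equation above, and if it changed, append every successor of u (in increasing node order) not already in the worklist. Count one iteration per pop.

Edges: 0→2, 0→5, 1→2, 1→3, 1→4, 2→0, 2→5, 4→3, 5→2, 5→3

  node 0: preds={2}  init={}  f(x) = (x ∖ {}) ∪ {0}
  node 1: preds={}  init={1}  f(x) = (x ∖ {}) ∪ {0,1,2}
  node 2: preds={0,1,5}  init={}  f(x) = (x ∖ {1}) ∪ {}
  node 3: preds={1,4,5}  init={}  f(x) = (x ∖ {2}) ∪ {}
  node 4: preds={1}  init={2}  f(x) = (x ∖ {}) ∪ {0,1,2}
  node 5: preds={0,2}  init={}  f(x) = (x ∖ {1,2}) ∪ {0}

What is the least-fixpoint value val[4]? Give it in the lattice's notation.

{0,1,2}

Trace (10 dequeues):
  [1] u=0 | in {} | out {0} | prev {} | push {}
  [2] u=1 | in {} | out {0,1,2} | prev {1} | push {}
  [3] u=2 | in {0,1,2} | out {0,2} | prev {} | push {0}
  [4] u=3 | in {0,1,2} | out {0,1} | prev {} | push {}
  [5] u=4 | in {0,1,2} | out {0,1,2} | prev {2} | push {3}
  [6] u=5 | in {0,2} | out {0} | prev {} | push {2}
  [7] u=0 | in {0,2} | out {0,2} | prev {0} | push {5}
  [8] u=3 | in {0,1,2} | out {0,1} | ==
  [9] u=2 | in {0,1,2} | out {0,2} | ==
  [10] u=5 | in {0,2} | out {0} | ==

Converged values:
  [0] {0,2}
  [1] {0,1,2}
  [2] {0,2}
  [3] {0,1}
  [4] {0,1,2}
  [5] {0}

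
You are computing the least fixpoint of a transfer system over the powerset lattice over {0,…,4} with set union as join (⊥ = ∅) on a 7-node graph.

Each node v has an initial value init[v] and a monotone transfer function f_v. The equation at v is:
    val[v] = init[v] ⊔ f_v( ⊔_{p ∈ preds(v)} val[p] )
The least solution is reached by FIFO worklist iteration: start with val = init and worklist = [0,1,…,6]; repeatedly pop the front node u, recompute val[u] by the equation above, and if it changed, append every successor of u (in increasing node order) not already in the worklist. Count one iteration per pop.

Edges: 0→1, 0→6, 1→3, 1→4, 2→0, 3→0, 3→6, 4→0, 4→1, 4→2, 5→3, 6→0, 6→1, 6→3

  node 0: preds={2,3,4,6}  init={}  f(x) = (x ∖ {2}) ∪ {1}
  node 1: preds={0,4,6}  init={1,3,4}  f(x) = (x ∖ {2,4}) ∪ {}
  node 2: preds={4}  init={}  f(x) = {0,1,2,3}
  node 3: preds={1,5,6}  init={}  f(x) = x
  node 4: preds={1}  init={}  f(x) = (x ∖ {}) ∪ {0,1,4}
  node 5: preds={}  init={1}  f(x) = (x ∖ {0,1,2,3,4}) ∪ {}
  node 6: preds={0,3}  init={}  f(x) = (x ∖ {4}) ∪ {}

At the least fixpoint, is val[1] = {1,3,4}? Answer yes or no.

Worklist (16 pops):
  #1 pop 0: in={} → {1} (was {}); enqueue []
  #2 pop 1: in={1} → {1,3,4} (no change)
  #3 pop 2: in={} → {0,1,2,3} (was {}); enqueue [0]
  #4 pop 3: in={1,3,4} → {1,3,4} (was {}); enqueue []
  #5 pop 4: in={1,3,4} → {0,1,3,4} (was {}); enqueue [1,2]
  #6 pop 5: in={} → {1} (no change)
  #7 pop 6: in={1,3,4} → {1,3} (was {}); enqueue [3]
  #8 pop 0: in={0,1,2,3,4} → {0,1,3,4} (was {1}); enqueue [6]
  #9 pop 1: in={0,1,3,4} → {0,1,3,4} (was {1,3,4}); enqueue [4]
  #10 pop 2: in={0,1,3,4} → {0,1,2,3} (no change)
  #11 pop 3: in={0,1,3,4} → {0,1,3,4} (was {1,3,4}); enqueue [0]
  #12 pop 6: in={0,1,3,4} → {0,1,3} (was {1,3}); enqueue [1,3]
  #13 pop 4: in={0,1,3,4} → {0,1,3,4} (no change)
  #14 pop 0: in={0,1,2,3,4} → {0,1,3,4} (no change)
  #15 pop 1: in={0,1,3,4} → {0,1,3,4} (no change)
  #16 pop 3: in={0,1,3,4} → {0,1,3,4} (no change)

Fixpoint:
  val[0] = {0,1,3,4}
  val[1] = {0,1,3,4}
  val[2] = {0,1,2,3}
  val[3] = {0,1,3,4}
  val[4] = {0,1,3,4}
  val[5] = {1}
  val[6] = {0,1,3}

no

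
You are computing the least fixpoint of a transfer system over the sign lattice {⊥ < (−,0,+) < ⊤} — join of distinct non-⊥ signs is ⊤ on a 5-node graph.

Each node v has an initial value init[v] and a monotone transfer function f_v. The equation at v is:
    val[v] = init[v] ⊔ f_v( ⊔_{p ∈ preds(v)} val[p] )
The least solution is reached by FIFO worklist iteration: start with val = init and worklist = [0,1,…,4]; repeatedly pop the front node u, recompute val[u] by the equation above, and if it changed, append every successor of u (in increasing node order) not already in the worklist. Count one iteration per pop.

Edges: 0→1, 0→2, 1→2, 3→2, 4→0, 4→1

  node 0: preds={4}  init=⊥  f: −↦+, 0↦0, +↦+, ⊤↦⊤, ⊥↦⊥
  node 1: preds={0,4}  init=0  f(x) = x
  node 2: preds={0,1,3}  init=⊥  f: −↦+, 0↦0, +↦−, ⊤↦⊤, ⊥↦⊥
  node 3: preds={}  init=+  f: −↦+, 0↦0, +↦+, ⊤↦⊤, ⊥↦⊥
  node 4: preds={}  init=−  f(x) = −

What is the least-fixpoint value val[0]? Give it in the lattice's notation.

+

Iteration log — 5 steps:
  step 1. node 0  ⊔preds=−  new=+  old=⊥  +wl: 
  step 2. node 1  ⊔preds=⊤  new=⊤  old=0  +wl: 
  step 3. node 2  ⊔preds=⊤  new=⊤  old=⊥  +wl: 
  step 4. node 3  ⊔preds=⊥  new=+  stable
  step 5. node 4  ⊔preds=⊥  new=−  stable

Least fixpoint reached:
  node 0: +
  node 1: ⊤
  node 2: ⊤
  node 3: +
  node 4: −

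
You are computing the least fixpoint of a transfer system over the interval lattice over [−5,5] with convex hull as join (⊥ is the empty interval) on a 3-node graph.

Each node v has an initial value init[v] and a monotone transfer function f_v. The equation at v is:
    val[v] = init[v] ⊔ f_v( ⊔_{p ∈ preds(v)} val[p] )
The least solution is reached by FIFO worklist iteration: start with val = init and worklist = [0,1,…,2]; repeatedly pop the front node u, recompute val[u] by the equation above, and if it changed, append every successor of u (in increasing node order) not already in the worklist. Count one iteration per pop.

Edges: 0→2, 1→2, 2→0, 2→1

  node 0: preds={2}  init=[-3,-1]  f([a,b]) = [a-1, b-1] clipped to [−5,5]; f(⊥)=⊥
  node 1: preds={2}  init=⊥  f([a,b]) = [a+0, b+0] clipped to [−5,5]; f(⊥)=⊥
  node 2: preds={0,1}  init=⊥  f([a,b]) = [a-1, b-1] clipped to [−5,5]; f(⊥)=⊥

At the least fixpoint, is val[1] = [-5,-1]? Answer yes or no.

Worklist (9 pops):
  #1 pop 0: in=⊥ → [-3,-1] (no change)
  #2 pop 1: in=⊥ → ⊥ (no change)
  #3 pop 2: in=[-3,-1] → [-4,-2] (was ⊥); enqueue [0,1]
  #4 pop 0: in=[-4,-2] → [-5,-1] (was [-3,-1]); enqueue [2]
  #5 pop 1: in=[-4,-2] → [-4,-2] (was ⊥); enqueue []
  #6 pop 2: in=[-5,-1] → [-5,-2] (was [-4,-2]); enqueue [0,1]
  #7 pop 0: in=[-5,-2] → [-5,-1] (no change)
  #8 pop 1: in=[-5,-2] → [-5,-2] (was [-4,-2]); enqueue [2]
  #9 pop 2: in=[-5,-1] → [-5,-2] (no change)

Fixpoint:
  val[0] = [-5,-1]
  val[1] = [-5,-2]
  val[2] = [-5,-2]

no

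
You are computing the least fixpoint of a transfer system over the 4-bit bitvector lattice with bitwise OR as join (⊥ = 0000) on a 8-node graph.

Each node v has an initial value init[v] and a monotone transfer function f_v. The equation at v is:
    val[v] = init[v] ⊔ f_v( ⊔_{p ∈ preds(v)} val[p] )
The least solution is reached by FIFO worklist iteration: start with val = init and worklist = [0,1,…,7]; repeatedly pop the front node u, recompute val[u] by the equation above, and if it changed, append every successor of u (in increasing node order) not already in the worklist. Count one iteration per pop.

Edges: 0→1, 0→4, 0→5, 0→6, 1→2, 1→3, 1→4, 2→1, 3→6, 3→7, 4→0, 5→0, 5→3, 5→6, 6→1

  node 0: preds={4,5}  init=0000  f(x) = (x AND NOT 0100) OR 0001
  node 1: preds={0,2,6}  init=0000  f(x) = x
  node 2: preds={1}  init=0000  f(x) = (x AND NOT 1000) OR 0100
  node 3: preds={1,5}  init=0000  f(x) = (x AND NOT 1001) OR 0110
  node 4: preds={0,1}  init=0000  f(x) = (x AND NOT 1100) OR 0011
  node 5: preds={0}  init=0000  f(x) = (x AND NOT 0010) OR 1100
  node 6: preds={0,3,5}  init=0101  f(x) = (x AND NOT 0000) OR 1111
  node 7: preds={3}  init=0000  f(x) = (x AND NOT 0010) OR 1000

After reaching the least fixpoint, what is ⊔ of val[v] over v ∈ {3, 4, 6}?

Worklist (16 pops):
  #1 pop 0: in=0000 → 0001 (was 0000); enqueue []
  #2 pop 1: in=0101 → 0101 (was 0000); enqueue []
  #3 pop 2: in=0101 → 0101 (was 0000); enqueue [1]
  #4 pop 3: in=0101 → 0110 (was 0000); enqueue []
  #5 pop 4: in=0101 → 0011 (was 0000); enqueue [0]
  #6 pop 5: in=0001 → 1101 (was 0000); enqueue [3]
  #7 pop 6: in=1111 → 1111 (was 0101); enqueue []
  #8 pop 7: in=0110 → 1100 (was 0000); enqueue []
  #9 pop 1: in=1111 → 1111 (was 0101); enqueue [2,4]
  #10 pop 0: in=1111 → 1011 (was 0001); enqueue [1,5,6]
  #11 pop 3: in=1111 → 0110 (no change)
  #12 pop 2: in=1111 → 0111 (was 0101); enqueue []
  #13 pop 4: in=1111 → 0011 (no change)
  #14 pop 1: in=1111 → 1111 (no change)
  #15 pop 5: in=1011 → 1101 (no change)
  #16 pop 6: in=1111 → 1111 (no change)

Fixpoint:
  val[0] = 1011
  val[1] = 1111
  val[2] = 0111
  val[3] = 0110
  val[4] = 0011
  val[5] = 1101
  val[6] = 1111
  val[7] = 1100

1111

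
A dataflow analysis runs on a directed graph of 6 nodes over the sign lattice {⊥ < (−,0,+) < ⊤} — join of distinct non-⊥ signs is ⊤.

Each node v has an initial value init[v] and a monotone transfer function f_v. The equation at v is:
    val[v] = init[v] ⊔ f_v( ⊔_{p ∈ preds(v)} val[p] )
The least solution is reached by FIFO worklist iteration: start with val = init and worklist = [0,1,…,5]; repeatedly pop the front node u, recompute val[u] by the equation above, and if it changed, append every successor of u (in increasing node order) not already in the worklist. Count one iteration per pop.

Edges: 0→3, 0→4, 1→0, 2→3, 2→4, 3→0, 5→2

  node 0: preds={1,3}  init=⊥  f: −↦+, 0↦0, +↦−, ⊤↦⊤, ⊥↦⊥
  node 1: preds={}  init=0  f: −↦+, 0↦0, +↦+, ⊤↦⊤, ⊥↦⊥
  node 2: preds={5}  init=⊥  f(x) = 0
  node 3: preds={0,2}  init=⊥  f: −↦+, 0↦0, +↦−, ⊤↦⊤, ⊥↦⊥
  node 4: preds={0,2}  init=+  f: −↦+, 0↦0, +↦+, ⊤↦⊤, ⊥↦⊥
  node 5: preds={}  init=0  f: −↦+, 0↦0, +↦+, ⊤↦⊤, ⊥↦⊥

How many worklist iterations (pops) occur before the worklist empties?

Trace (7 dequeues):
  [1] u=0 | in 0 | out 0 | prev ⊥ | push {}
  [2] u=1 | in ⊥ | out 0 | ==
  [3] u=2 | in 0 | out 0 | prev ⊥ | push {}
  [4] u=3 | in 0 | out 0 | prev ⊥ | push {0}
  [5] u=4 | in 0 | out ⊤ | prev + | push {}
  [6] u=5 | in ⊥ | out 0 | ==
  [7] u=0 | in 0 | out 0 | ==

Converged values:
  [0] 0
  [1] 0
  [2] 0
  [3] 0
  [4] ⊤
  [5] 0

7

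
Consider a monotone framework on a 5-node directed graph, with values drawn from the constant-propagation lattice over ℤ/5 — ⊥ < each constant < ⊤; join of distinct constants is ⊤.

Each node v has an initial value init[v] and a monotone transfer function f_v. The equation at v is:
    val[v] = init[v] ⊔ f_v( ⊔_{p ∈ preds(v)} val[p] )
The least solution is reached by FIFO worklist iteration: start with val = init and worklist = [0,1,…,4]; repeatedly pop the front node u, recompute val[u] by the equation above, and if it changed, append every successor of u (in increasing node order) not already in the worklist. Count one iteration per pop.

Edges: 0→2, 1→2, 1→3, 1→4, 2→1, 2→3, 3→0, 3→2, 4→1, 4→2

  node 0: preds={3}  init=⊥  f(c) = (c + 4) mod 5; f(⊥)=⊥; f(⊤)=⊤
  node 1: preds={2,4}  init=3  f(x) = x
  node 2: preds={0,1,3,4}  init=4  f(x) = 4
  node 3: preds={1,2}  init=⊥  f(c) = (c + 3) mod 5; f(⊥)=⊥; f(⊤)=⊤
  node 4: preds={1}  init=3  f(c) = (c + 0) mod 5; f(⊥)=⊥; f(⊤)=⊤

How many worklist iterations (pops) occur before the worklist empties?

8

Trace (8 dequeues):
  [1] u=0 | in ⊥ | out ⊥ | ==
  [2] u=1 | in ⊤ | out ⊤ | prev 3 | push {}
  [3] u=2 | in ⊤ | out 4 | ==
  [4] u=3 | in ⊤ | out ⊤ | prev ⊥ | push {0,2}
  [5] u=4 | in ⊤ | out ⊤ | prev 3 | push {1}
  [6] u=0 | in ⊤ | out ⊤ | prev ⊥ | push {}
  [7] u=2 | in ⊤ | out 4 | ==
  [8] u=1 | in ⊤ | out ⊤ | ==

Converged values:
  [0] ⊤
  [1] ⊤
  [2] 4
  [3] ⊤
  [4] ⊤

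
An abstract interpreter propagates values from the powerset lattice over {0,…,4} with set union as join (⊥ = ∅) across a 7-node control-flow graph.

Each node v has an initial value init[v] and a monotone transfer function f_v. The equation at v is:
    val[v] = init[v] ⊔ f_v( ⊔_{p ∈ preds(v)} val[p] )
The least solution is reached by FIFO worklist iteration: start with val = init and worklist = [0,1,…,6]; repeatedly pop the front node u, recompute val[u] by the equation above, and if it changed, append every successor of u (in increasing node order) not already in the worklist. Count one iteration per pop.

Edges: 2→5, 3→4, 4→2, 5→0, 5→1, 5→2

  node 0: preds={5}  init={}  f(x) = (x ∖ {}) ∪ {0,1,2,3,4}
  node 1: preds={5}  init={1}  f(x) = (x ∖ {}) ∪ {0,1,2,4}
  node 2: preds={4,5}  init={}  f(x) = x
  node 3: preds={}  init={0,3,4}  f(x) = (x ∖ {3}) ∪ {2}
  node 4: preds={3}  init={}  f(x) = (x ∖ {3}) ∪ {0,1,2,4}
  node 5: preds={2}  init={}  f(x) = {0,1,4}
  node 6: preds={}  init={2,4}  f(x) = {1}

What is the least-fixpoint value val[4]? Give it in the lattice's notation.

Trace (11 dequeues):
  [1] u=0 | in {} | out {0,1,2,3,4} | prev {} | push {}
  [2] u=1 | in {} | out {0,1,2,4} | prev {1} | push {}
  [3] u=2 | in {} | out {} | ==
  [4] u=3 | in {} | out {0,2,3,4} | prev {0,3,4} | push {}
  [5] u=4 | in {0,2,3,4} | out {0,1,2,4} | prev {} | push {2}
  [6] u=5 | in {} | out {0,1,4} | prev {} | push {0,1}
  [7] u=6 | in {} | out {1,2,4} | prev {2,4} | push {}
  [8] u=2 | in {0,1,2,4} | out {0,1,2,4} | prev {} | push {5}
  [9] u=0 | in {0,1,4} | out {0,1,2,3,4} | ==
  [10] u=1 | in {0,1,4} | out {0,1,2,4} | ==
  [11] u=5 | in {0,1,2,4} | out {0,1,4} | ==

Converged values:
  [0] {0,1,2,3,4}
  [1] {0,1,2,4}
  [2] {0,1,2,4}
  [3] {0,2,3,4}
  [4] {0,1,2,4}
  [5] {0,1,4}
  [6] {1,2,4}

{0,1,2,4}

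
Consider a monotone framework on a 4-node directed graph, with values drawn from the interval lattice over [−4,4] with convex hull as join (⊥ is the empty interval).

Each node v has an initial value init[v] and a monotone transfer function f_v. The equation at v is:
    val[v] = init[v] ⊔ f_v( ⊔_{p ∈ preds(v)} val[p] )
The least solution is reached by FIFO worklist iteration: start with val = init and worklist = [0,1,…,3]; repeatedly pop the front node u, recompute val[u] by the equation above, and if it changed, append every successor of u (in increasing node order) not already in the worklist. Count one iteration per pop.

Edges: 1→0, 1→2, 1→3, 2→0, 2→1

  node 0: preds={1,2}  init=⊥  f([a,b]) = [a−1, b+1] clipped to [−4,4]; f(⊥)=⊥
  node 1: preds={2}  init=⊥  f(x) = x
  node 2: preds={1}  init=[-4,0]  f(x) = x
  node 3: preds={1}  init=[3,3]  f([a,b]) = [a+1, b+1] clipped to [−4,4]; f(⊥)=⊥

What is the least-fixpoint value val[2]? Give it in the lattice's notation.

[-4,0]

Trace (5 dequeues):
  [1] u=0 | in [-4,0] | out [-4,1] | prev ⊥ | push {}
  [2] u=1 | in [-4,0] | out [-4,0] | prev ⊥ | push {0}
  [3] u=2 | in [-4,0] | out [-4,0] | ==
  [4] u=3 | in [-4,0] | out [-3,3] | prev [3,3] | push {}
  [5] u=0 | in [-4,0] | out [-4,1] | ==

Converged values:
  [0] [-4,1]
  [1] [-4,0]
  [2] [-4,0]
  [3] [-3,3]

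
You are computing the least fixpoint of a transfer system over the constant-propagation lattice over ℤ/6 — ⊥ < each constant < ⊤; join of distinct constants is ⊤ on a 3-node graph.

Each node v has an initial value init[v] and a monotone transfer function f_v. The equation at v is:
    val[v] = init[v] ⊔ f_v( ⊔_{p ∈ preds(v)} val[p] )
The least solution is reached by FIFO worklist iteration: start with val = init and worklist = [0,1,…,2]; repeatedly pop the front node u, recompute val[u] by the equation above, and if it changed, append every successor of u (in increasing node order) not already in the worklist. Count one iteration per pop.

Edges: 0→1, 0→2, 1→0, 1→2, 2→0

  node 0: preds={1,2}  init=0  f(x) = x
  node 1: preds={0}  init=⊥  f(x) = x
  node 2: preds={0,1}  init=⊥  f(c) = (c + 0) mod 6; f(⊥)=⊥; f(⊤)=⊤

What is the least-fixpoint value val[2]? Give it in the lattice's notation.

Iteration log — 4 steps:
  step 1. node 0  ⊔preds=⊥  new=0  stable
  step 2. node 1  ⊔preds=0  new=0  old=⊥  +wl: 0
  step 3. node 2  ⊔preds=0  new=0  old=⊥  +wl: 
  step 4. node 0  ⊔preds=0  new=0  stable

Least fixpoint reached:
  node 0: 0
  node 1: 0
  node 2: 0

0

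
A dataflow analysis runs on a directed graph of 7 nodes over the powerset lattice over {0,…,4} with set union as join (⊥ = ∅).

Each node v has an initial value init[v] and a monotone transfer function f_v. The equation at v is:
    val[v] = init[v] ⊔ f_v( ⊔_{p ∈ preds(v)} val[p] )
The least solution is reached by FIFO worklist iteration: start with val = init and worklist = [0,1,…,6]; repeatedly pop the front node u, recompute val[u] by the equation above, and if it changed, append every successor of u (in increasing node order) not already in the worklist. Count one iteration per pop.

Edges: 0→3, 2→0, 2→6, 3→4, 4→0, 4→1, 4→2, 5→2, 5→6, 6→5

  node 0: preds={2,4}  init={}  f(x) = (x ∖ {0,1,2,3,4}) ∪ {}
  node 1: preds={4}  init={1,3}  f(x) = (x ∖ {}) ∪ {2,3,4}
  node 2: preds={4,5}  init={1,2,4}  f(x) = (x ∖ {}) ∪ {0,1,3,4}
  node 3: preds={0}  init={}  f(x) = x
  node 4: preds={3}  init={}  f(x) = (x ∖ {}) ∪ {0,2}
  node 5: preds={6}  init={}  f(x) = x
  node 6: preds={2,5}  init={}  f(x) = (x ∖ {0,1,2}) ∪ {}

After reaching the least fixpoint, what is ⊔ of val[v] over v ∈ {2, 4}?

{0,1,2,3,4}

Worklist (13 pops):
  #1 pop 0: in={1,2,4} → {} (no change)
  #2 pop 1: in={} → {1,2,3,4} (was {1,3}); enqueue []
  #3 pop 2: in={} → {0,1,2,3,4} (was {1,2,4}); enqueue [0]
  #4 pop 3: in={} → {} (no change)
  #5 pop 4: in={} → {0,2} (was {}); enqueue [1,2]
  #6 pop 5: in={} → {} (no change)
  #7 pop 6: in={0,1,2,3,4} → {3,4} (was {}); enqueue [5]
  #8 pop 0: in={0,1,2,3,4} → {} (no change)
  #9 pop 1: in={0,2} → {0,1,2,3,4} (was {1,2,3,4}); enqueue []
  #10 pop 2: in={0,2} → {0,1,2,3,4} (no change)
  #11 pop 5: in={3,4} → {3,4} (was {}); enqueue [2,6]
  #12 pop 2: in={0,2,3,4} → {0,1,2,3,4} (no change)
  #13 pop 6: in={0,1,2,3,4} → {3,4} (no change)

Fixpoint:
  val[0] = {}
  val[1] = {0,1,2,3,4}
  val[2] = {0,1,2,3,4}
  val[3] = {}
  val[4] = {0,2}
  val[5] = {3,4}
  val[6] = {3,4}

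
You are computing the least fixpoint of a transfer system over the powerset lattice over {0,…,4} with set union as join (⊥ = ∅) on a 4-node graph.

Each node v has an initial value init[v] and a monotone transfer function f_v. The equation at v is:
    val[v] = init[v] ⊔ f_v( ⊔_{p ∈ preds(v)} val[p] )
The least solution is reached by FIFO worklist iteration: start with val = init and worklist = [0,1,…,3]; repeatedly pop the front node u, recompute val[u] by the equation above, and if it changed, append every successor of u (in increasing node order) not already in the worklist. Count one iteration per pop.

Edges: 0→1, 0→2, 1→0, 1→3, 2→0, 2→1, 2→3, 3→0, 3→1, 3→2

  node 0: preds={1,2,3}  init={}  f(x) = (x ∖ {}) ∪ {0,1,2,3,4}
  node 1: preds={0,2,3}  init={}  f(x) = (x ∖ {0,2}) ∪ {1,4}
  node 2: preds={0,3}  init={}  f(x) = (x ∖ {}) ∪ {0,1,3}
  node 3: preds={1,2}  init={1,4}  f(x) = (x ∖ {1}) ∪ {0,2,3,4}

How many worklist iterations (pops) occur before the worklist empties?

Iteration log — 7 steps:
  step 1. node 0  ⊔preds={1,4}  new={0,1,2,3,4}  old={}  +wl: 
  step 2. node 1  ⊔preds={0,1,2,3,4}  new={1,3,4}  old={}  +wl: 0
  step 3. node 2  ⊔preds={0,1,2,3,4}  new={0,1,2,3,4}  old={}  +wl: 1
  step 4. node 3  ⊔preds={0,1,2,3,4}  new={0,1,2,3,4}  old={1,4}  +wl: 2
  step 5. node 0  ⊔preds={0,1,2,3,4}  new={0,1,2,3,4}  stable
  step 6. node 1  ⊔preds={0,1,2,3,4}  new={1,3,4}  stable
  step 7. node 2  ⊔preds={0,1,2,3,4}  new={0,1,2,3,4}  stable

Least fixpoint reached:
  node 0: {0,1,2,3,4}
  node 1: {1,3,4}
  node 2: {0,1,2,3,4}
  node 3: {0,1,2,3,4}

7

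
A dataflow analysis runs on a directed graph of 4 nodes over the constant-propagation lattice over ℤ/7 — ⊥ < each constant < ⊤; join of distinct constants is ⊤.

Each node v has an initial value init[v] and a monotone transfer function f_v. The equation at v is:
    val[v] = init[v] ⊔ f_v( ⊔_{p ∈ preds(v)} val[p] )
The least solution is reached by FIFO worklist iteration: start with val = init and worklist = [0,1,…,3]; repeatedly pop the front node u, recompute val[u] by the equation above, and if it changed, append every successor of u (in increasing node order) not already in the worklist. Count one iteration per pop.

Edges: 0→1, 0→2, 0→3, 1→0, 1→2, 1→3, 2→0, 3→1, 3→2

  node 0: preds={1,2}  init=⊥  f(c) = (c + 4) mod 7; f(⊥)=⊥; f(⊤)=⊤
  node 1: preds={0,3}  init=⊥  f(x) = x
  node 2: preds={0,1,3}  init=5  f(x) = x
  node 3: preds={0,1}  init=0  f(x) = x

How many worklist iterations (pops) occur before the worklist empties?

Iteration log — 8 steps:
  step 1. node 0  ⊔preds=5  new=2  old=⊥  +wl: 
  step 2. node 1  ⊔preds=⊤  new=⊤  old=⊥  +wl: 0
  step 3. node 2  ⊔preds=⊤  new=⊤  old=5  +wl: 
  step 4. node 3  ⊔preds=⊤  new=⊤  old=0  +wl: 1,2
  step 5. node 0  ⊔preds=⊤  new=⊤  old=2  +wl: 3
  step 6. node 1  ⊔preds=⊤  new=⊤  stable
  step 7. node 2  ⊔preds=⊤  new=⊤  stable
  step 8. node 3  ⊔preds=⊤  new=⊤  stable

Least fixpoint reached:
  node 0: ⊤
  node 1: ⊤
  node 2: ⊤
  node 3: ⊤

8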